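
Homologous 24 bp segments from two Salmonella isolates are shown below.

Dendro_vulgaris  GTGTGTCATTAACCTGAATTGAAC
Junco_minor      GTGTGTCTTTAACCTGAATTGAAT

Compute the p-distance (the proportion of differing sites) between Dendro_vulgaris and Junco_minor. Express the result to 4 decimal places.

0.0833

Mismatches occur at site 8 (A→T), site 24 (C→T).
There are 2 differences over 24 sites, so p = 2/24 = 0.0833.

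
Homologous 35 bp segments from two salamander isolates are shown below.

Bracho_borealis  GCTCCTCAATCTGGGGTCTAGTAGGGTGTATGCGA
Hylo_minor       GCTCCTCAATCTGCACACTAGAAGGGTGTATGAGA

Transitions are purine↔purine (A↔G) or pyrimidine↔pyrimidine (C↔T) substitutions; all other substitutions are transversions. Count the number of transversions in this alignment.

Differing sites — 14:G/C (Tv); 15:G/A (Ti); 16:G/C (Tv); 17:T/A (Tv); 22:T/A (Tv); 33:C/A (Tv).
Of the 6 differences, 1 transition and 5 transversions, so the answer is 5.

5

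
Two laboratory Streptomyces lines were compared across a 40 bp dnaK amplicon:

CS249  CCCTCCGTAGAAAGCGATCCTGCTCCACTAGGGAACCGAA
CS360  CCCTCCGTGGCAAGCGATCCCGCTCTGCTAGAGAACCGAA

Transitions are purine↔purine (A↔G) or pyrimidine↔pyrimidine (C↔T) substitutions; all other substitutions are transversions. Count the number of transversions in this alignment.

Differing sites — 9:A/G (Ti); 11:A/C (Tv); 21:T/C (Ti); 26:C/T (Ti); 27:A/G (Ti); 32:G/A (Ti).
Of the 6 differences, 5 transitions and 1 transversion, so the answer is 1.

1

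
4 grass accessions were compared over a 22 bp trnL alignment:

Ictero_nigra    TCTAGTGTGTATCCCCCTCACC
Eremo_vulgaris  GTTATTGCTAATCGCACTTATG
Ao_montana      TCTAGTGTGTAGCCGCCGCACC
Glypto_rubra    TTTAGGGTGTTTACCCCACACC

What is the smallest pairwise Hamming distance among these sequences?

Pairwise Hamming distances:
  Ictero_nigra vs Eremo_vulgaris: 11
  Ictero_nigra vs Ao_montana: 3
  Ictero_nigra vs Glypto_rubra: 5
  Eremo_vulgaris vs Ao_montana: 14
  Eremo_vulgaris vs Glypto_rubra: 14
  Ao_montana vs Glypto_rubra: 7
The smallest is 3, between Ictero_nigra and Ao_montana.

3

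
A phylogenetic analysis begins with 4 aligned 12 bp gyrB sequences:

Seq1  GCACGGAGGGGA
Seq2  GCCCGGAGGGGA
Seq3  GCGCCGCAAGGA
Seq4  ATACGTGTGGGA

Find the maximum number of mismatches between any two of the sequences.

8

Pairwise Hamming distances:
  Seq1 vs Seq2: 1
  Seq1 vs Seq3: 5
  Seq1 vs Seq4: 5
  Seq2 vs Seq3: 5
  Seq2 vs Seq4: 6
  Seq3 vs Seq4: 8
The largest is 8, between Seq3 and Seq4.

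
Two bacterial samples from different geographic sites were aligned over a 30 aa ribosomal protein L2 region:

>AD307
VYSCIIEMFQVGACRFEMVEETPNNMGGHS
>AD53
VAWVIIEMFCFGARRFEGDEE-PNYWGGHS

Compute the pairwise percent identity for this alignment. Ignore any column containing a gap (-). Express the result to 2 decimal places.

65.52%

Excluding the 1 gap column leaves 29 comparable sites.
The sequences differ at positions 2 (Y/A), 3 (S/W), 4 (C/V), 10 (Q/C), 11 (V/F), 14 (C/R), 18 (M/G), 19 (V/D), 25 (N/Y), 26 (M/W).
19 of the 29 comparable sites match, so the percent identity is 19/29 × 100 = 65.52%.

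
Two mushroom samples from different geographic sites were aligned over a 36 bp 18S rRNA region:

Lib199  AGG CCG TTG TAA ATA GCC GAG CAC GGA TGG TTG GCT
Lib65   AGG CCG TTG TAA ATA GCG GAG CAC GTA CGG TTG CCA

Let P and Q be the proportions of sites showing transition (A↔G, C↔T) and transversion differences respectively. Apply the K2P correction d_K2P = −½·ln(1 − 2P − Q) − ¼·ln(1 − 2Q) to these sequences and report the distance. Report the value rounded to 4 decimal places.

Mismatches occur at site 18 (C↔G, transversion), site 26 (G↔T, transversion), site 28 (T↔C, transition), site 34 (G↔C, transversion), site 36 (T↔A, transversion).
Of the 5 differences, 1 transition and 4 transversions over 36 sites: P = 1/36 = 0.027778, Q = 4/36 = 0.111111.
d = −0.5·ln(0.833333) − 0.25·ln(0.777778) = −0.5·(-0.182322) − 0.25·(-0.251314) = 0.1540.

0.1540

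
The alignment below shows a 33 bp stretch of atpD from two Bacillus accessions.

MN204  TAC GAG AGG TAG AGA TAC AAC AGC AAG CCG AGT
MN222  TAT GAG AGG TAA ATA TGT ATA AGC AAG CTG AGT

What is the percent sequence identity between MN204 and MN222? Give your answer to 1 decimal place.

75.8%

Mismatches occur at site 3 (C→T), site 12 (G→A), site 14 (G→T), site 17 (A→G), site 18 (C→T), site 20 (A→T), site 21 (C→A), site 29 (C→T).
25 of the 33 sites match, so the percent identity is 25/33 × 100 = 75.8%.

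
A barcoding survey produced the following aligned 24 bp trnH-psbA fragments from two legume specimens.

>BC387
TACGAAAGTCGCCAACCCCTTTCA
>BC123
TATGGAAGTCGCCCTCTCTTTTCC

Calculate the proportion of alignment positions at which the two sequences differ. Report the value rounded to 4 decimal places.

Mismatches occur at site 3 (C/T), site 5 (A/G), site 14 (A/C), site 15 (A/T), site 17 (C/T), site 19 (C/T), site 24 (A/C).
There are 7 differences over 24 sites, so p = 7/24 = 0.2917.

0.2917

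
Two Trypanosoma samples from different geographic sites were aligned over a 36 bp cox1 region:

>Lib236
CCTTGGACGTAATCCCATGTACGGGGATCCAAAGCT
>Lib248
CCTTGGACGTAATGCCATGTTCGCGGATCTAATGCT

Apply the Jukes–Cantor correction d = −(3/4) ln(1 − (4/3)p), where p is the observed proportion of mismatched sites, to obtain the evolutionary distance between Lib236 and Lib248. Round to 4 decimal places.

0.1536

Mismatches occur at site 14 (C→G), site 21 (A→T), site 24 (G→C), site 30 (C→T), site 33 (A→T).
p = 5/36 = 0.138889.
d = −0.75 · ln(1 − (4/3)·0.138889) = −0.75 · ln(0.814815) = −0.75 · (-0.204794) = 0.1536.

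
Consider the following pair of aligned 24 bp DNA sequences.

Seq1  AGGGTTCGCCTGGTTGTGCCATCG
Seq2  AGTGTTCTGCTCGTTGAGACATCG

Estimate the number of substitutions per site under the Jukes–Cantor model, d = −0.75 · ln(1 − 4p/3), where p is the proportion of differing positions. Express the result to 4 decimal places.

0.3041

Mismatches occur at site 3 (G→T), site 8 (G→T), site 9 (C→G), site 12 (G→C), site 17 (T→A), site 19 (C→A).
p = 6/24 = 0.250000.
d = −0.75 · ln(1 − (4/3)·0.250000) = −0.75 · ln(0.666667) = −0.75 · (-0.405465) = 0.3041.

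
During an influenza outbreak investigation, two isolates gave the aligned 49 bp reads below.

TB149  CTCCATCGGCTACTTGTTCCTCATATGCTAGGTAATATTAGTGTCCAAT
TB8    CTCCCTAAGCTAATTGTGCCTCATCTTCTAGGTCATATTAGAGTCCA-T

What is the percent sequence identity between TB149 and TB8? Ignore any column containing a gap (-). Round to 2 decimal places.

81.25%

Excluding the 1 gap column leaves 48 comparable sites.
Mismatches occur at site 5 (A↔C), site 7 (C↔A), site 8 (G↔A), site 13 (C↔A), site 18 (T↔G), site 25 (A↔C), site 27 (G↔T), site 34 (A↔C), site 42 (T↔A).
39 of the 48 comparable sites match, so the percent identity is 39/48 × 100 = 81.25%.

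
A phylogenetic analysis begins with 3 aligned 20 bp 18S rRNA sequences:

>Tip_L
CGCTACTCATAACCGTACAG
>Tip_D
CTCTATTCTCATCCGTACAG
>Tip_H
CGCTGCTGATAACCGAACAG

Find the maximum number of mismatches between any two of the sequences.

Pairwise Hamming distances:
  Tip_L vs Tip_D: 5
  Tip_L vs Tip_H: 3
  Tip_D vs Tip_H: 8
The largest is 8, between Tip_D and Tip_H.

8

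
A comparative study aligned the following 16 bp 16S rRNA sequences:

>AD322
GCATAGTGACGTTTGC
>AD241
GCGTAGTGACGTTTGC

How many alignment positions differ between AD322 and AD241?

Differing sites — 3:A/G.
That gives 1 mismatch out of 16 aligned sites, so the Hamming distance is 1.

1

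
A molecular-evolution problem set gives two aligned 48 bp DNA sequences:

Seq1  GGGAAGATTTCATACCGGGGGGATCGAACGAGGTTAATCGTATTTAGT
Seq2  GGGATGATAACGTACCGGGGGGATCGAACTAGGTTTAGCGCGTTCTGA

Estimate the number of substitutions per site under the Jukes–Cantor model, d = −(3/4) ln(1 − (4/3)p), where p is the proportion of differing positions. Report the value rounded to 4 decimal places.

0.3041

Differing sites — 5:A/T; 9:T/A; 10:T/A; 12:A/G; 30:G/T; 36:A/T; 38:T/G; 41:T/C; 42:A/G; 45:T/C; 46:A/T; 48:T/A.
p = 12/48 = 0.250000.
d = −0.75 · ln(1 − (4/3)·0.250000) = −0.75 · ln(0.666667) = −0.75 · (-0.405465) = 0.3041.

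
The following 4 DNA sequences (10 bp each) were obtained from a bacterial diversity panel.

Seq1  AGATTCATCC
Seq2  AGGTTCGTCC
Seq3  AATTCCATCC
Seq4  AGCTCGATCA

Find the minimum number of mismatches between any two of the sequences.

2

Pairwise Hamming distances:
  Seq1 vs Seq2: 2
  Seq1 vs Seq3: 3
  Seq1 vs Seq4: 4
  Seq2 vs Seq3: 4
  Seq2 vs Seq4: 5
  Seq3 vs Seq4: 4
The smallest is 2, between Seq1 and Seq2.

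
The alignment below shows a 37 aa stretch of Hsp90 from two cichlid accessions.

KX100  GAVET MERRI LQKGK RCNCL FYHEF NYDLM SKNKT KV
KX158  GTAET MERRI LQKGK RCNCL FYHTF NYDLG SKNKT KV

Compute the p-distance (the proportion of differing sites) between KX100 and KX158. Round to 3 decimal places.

Mismatches occur at site 2 (A/T), site 3 (V/A), site 24 (E/T), site 30 (M/G).
There are 4 differences over 37 sites, so p = 4/37 = 0.108.

0.108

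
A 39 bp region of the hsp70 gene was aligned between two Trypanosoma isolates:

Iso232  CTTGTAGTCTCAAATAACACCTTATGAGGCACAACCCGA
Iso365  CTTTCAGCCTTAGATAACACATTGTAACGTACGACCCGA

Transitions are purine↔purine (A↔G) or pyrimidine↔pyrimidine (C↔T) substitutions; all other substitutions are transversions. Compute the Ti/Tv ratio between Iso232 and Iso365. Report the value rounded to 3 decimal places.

2.667

Differing sites — 4:G/T (Tv); 5:T/C (Ti); 8:T/C (Ti); 11:C/T (Ti); 13:A/G (Ti); 21:C/A (Tv); 24:A/G (Ti); 26:G/A (Ti); 28:G/C (Tv); 30:C/T (Ti); 33:A/G (Ti).
Of the 11 differences, 8 transitions and 3 transversions, so Ti/Tv = 8/3 = 2.667.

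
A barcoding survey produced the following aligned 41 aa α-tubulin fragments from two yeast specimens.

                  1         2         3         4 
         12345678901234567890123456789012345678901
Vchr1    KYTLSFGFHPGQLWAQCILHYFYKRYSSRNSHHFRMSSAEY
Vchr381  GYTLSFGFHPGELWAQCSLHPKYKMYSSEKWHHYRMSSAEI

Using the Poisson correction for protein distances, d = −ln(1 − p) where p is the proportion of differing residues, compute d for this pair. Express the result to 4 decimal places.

0.3124

Mismatches occur at site 1 (K→G), site 12 (Q→E), site 18 (I→S), site 21 (Y→P), site 22 (F→K), site 25 (R→M), site 29 (R→E), site 30 (N→K), site 31 (S→W), site 34 (F→Y), site 41 (Y→I).
p = 11/41 = 0.268293.
d = −ln(1 − 0.268293) = −ln(0.731707) = 0.3124.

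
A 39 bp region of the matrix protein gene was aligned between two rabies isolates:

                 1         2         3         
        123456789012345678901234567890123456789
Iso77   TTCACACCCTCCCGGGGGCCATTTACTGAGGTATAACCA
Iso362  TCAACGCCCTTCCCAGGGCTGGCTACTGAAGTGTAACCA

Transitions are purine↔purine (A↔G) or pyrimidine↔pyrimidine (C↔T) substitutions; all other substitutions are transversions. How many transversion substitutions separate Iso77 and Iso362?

3

Differing sites — 2:T/C (Ti); 3:C/A (Tv); 6:A/G (Ti); 11:C/T (Ti); 14:G/C (Tv); 15:G/A (Ti); 20:C/T (Ti); 21:A/G (Ti); 22:T/G (Tv); 23:T/C (Ti); 30:G/A (Ti); 33:A/G (Ti).
Of the 12 differences, 9 transitions and 3 transversions, so the answer is 3.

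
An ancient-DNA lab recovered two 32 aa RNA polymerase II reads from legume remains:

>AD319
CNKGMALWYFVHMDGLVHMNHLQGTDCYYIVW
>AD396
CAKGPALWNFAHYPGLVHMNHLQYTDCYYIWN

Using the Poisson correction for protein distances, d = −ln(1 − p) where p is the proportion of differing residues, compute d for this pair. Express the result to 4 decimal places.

0.3302

Mismatches occur at site 2 (N→A), site 5 (M→P), site 9 (Y→N), site 11 (V→A), site 13 (M→Y), site 14 (D→P), site 24 (G→Y), site 31 (V→W), site 32 (W→N).
p = 9/32 = 0.281250.
d = −ln(1 − 0.281250) = −ln(0.718750) = 0.3302.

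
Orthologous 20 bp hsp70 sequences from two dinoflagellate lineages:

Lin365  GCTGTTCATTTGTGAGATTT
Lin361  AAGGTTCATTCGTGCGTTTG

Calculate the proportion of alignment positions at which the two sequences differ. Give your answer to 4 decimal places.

Differing sites — 1:G/A; 2:C/A; 3:T/G; 11:T/C; 15:A/C; 17:A/T; 20:T/G.
There are 7 differences over 20 sites, so p = 7/20 = 0.3500.

0.3500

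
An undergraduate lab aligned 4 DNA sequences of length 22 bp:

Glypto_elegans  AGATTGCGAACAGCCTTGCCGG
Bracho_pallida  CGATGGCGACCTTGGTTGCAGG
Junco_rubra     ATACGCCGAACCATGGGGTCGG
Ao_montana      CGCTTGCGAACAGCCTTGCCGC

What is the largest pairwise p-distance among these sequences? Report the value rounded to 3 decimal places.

0.636

Pairwise Hamming distances:
  Glypto_elegans vs Bracho_pallida: 8
  Glypto_elegans vs Junco_rubra: 11
  Glypto_elegans vs Ao_montana: 3
  Bracho_pallida vs Junco_rubra: 12
  Bracho_pallida vs Ao_montana: 9
  Junco_rubra vs Ao_montana: 14
The largest is 14 mismatches, between Junco_rubra and Ao_montana; p = 14/22 = 0.636.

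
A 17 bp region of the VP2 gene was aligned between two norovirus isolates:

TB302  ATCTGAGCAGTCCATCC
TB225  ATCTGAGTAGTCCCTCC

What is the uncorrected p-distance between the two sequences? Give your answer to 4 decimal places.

0.1176

Differing sites — 8:C/T; 14:A/C.
There are 2 differences over 17 sites, so p = 2/17 = 0.1176.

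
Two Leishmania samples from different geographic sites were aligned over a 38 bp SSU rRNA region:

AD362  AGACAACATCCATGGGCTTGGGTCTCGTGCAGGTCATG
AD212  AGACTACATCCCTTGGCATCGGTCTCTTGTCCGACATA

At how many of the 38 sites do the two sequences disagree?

Differing sites — 5:A/T; 12:A/C; 14:G/T; 18:T/A; 20:G/C; 27:G/T; 30:C/T; 31:A/C; 32:G/C; 34:T/A; 38:G/A.
That gives 11 mismatches out of 38 aligned sites, so the Hamming distance is 11.

11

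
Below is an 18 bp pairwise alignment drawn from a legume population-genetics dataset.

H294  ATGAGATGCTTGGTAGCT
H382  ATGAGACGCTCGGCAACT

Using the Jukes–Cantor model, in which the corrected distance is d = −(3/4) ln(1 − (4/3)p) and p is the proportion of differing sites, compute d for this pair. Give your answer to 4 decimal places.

0.2635

Differing sites — 7:T/C; 11:T/C; 14:T/C; 16:G/A.
p = 4/18 = 0.222222.
d = −0.75 · ln(1 − (4/3)·0.222222) = −0.75 · ln(0.703704) = −0.75 · (-0.351397) = 0.2635.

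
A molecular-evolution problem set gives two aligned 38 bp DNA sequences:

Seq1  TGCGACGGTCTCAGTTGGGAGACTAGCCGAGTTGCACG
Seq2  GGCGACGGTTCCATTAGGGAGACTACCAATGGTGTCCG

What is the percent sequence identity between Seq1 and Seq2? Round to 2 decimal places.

The sequences differ at positions 1 (T/G), 10 (C/T), 11 (T/C), 14 (G/T), 16 (T/A), 26 (G/C), 28 (C/A), 29 (G/A), 30 (A/T), 32 (T/G), 35 (C/T), 36 (A/C).
26 of the 38 sites match, so the percent identity is 26/38 × 100 = 68.42%.

68.42%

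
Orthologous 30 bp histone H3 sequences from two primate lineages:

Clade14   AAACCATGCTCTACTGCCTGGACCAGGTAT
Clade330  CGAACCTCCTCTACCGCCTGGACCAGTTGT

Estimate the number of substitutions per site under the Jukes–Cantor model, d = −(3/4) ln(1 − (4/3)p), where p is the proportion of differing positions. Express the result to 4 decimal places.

0.3295

Mismatches occur at site 1 (A/C), site 2 (A/G), site 4 (C/A), site 6 (A/C), site 8 (G/C), site 15 (T/C), site 27 (G/T), site 29 (A/G).
p = 8/30 = 0.266667.
d = −0.75 · ln(1 − (4/3)·0.266667) = −0.75 · ln(0.644444) = −0.75 · (-0.439367) = 0.3295.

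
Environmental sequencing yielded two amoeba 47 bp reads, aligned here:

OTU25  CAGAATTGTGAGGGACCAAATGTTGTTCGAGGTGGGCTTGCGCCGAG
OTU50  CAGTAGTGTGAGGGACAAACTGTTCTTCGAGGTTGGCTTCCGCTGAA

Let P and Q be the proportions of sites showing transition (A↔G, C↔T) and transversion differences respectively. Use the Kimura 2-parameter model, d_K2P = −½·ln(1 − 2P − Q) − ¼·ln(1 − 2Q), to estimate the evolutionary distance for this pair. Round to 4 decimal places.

0.2217

The sequences differ at positions 4 (A/T, transversion), 6 (T/G, transversion), 17 (C/A, transversion), 20 (A/C, transversion), 25 (G/C, transversion), 34 (G/T, transversion), 40 (G/C, transversion), 44 (C/T, transition), 47 (G/A, transition).
Of the 9 differences, 2 transitions and 7 transversions over 47 sites: P = 2/47 = 0.042553, Q = 7/47 = 0.148936.
d = −0.5·ln(0.765958) − 0.25·ln(0.702128) = −0.5·(-0.266628) − 0.25·(-0.353640) = 0.2217.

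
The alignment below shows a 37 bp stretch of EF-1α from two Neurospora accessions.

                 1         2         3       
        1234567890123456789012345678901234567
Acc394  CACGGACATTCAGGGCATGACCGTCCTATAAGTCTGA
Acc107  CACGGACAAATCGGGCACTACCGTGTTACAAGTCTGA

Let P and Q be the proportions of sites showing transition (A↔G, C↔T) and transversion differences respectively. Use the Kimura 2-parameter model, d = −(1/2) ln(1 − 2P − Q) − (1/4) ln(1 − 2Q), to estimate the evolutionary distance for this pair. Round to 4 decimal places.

Mismatches occur at site 9 (T↔A, transversion), site 10 (T↔A, transversion), site 11 (C↔T, transition), site 12 (A↔C, transversion), site 18 (T↔C, transition), site 19 (G↔T, transversion), site 25 (C↔G, transversion), site 26 (C↔T, transition), site 29 (T↔C, transition).
Of the 9 differences, 4 transitions and 5 transversions over 37 sites: P = 4/37 = 0.108108, Q = 5/37 = 0.135135.
d = −0.5·ln(0.648649) − 0.25·ln(0.729730) = −0.5·(-0.432864) − 0.25·(-0.315081) = 0.2952.

0.2952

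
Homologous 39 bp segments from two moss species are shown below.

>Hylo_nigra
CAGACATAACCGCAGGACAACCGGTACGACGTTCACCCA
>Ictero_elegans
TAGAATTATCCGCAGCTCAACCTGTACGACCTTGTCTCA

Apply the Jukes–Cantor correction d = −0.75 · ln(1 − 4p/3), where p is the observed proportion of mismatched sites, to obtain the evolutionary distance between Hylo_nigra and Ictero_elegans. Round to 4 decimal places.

Differing sites — 1:C/T; 5:C/A; 6:A/T; 9:A/T; 16:G/C; 17:A/T; 23:G/T; 31:G/C; 34:C/G; 35:A/T; 37:C/T.
p = 11/39 = 0.282051.
d = −0.75 · ln(1 − (4/3)·0.282051) = −0.75 · ln(0.623932) = −0.75 · (-0.471714) = 0.3538.

0.3538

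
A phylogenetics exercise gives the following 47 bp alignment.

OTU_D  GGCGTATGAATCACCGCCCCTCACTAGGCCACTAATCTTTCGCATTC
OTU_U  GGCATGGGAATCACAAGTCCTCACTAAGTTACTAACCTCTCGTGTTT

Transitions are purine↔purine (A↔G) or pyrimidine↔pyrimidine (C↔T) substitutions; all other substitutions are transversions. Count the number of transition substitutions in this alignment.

12

Mismatches occur at site 4 (G↔A, transition), site 6 (A↔G, transition), site 7 (T↔G, transversion), site 15 (C↔A, transversion), site 16 (G↔A, transition), site 17 (C↔G, transversion), site 18 (C↔T, transition), site 27 (G↔A, transition), site 29 (C↔T, transition), site 30 (C↔T, transition), site 36 (T↔C, transition), site 39 (T↔C, transition), site 43 (C↔T, transition), site 44 (A↔G, transition), site 47 (C↔T, transition).
Of the 15 differences, 12 transitions and 3 transversions, so the answer is 12.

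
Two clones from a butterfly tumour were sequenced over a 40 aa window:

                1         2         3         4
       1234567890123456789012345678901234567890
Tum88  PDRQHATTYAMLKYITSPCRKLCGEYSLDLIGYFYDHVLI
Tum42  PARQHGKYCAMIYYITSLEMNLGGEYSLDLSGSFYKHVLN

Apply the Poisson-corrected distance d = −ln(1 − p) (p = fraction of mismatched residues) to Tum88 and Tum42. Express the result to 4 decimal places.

0.5108

The sequences differ at positions 2 (D/A), 6 (A/G), 7 (T/K), 8 (T/Y), 9 (Y/C), 12 (L/I), 13 (K/Y), 18 (P/L), 19 (C/E), 20 (R/M), 21 (K/N), 23 (C/G), 31 (I/S), 33 (Y/S), 36 (D/K), 40 (I/N).
p = 16/40 = 0.400000.
d = −ln(1 − 0.400000) = −ln(0.600000) = 0.5108.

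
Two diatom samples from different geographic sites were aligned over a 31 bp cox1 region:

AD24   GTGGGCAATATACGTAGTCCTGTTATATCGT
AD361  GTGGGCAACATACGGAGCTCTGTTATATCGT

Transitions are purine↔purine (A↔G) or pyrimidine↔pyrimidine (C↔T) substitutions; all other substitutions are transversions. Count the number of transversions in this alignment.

1

Mismatches occur at site 9 (T↔C, transition), site 15 (T↔G, transversion), site 18 (T↔C, transition), site 19 (C↔T, transition).
Of the 4 differences, 3 transitions and 1 transversion, so the answer is 1.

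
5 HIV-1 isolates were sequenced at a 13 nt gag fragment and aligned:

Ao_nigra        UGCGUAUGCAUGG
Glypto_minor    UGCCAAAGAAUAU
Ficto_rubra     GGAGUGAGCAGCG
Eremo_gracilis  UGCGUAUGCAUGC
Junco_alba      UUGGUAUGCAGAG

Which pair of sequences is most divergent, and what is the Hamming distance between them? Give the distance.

Pairwise Hamming distances:
  Ao_nigra vs Glypto_minor: 6
  Ao_nigra vs Ficto_rubra: 6
  Ao_nigra vs Eremo_gracilis: 1
  Ao_nigra vs Junco_alba: 4
  Glypto_minor vs Ficto_rubra: 9
  Glypto_minor vs Eremo_gracilis: 6
  Glypto_minor vs Junco_alba: 8
  Ficto_rubra vs Eremo_gracilis: 7
  Ficto_rubra vs Junco_alba: 6
  Eremo_gracilis vs Junco_alba: 5
The largest is 9, between Glypto_minor and Ficto_rubra.

9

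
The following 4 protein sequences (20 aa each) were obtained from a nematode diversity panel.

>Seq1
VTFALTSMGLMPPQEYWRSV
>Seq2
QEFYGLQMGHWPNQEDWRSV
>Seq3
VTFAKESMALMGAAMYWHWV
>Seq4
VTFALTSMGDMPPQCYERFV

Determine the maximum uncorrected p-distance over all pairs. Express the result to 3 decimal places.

0.800

Pairwise Hamming distances:
  Seq1 vs Seq2: 10
  Seq1 vs Seq3: 9
  Seq1 vs Seq4: 4
  Seq2 vs Seq3: 16
  Seq2 vs Seq4: 13
  Seq3 vs Seq4: 11
The largest is 16 mismatches, between Seq2 and Seq3; p = 16/20 = 0.800.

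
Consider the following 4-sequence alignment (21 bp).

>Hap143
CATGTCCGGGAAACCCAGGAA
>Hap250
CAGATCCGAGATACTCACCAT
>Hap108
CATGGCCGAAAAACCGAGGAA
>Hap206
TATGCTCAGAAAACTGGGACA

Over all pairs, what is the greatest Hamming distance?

Pairwise Hamming distances:
  Hap143 vs Hap250: 8
  Hap143 vs Hap108: 4
  Hap143 vs Hap206: 10
  Hap250 vs Hap108: 10
  Hap250 vs Hap206: 15
  Hap108 vs Hap206: 9
The largest is 15, between Hap250 and Hap206.

15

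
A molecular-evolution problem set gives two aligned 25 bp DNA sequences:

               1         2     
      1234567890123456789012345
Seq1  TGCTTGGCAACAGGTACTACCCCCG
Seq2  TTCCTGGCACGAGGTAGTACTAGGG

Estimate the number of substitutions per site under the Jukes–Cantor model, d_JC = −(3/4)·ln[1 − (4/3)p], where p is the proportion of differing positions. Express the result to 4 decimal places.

The sequences differ at positions 2 (G/T), 4 (T/C), 10 (A/C), 11 (C/G), 17 (C/G), 21 (C/T), 22 (C/A), 23 (C/G), 24 (C/G).
p = 9/25 = 0.360000.
d = −0.75 · ln(1 − (4/3)·0.360000) = −0.75 · ln(0.520000) = −0.75 · (-0.653926) = 0.4904.

0.4904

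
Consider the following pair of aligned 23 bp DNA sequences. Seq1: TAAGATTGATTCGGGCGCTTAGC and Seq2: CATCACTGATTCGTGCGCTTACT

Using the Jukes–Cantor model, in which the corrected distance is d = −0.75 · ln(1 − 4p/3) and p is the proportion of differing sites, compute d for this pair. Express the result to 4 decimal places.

Mismatches occur at site 1 (T↔C), site 3 (A↔T), site 4 (G↔C), site 6 (T↔C), site 14 (G↔T), site 22 (G↔C), site 23 (C↔T).
p = 7/23 = 0.304348.
d = −0.75 · ln(1 − (4/3)·0.304348) = −0.75 · ln(0.594203) = −0.75 · (-0.520534) = 0.3904.

0.3904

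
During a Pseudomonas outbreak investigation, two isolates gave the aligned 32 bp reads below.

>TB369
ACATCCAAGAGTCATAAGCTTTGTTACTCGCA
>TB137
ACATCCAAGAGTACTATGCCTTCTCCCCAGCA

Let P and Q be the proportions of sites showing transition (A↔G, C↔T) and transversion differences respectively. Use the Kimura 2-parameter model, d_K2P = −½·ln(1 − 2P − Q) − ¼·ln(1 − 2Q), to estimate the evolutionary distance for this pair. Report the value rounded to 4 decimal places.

0.3525

Mismatches occur at site 13 (C/A, transversion), site 14 (A/C, transversion), site 17 (A/T, transversion), site 20 (T/C, transition), site 23 (G/C, transversion), site 25 (T/C, transition), site 26 (A/C, transversion), site 28 (T/C, transition), site 29 (C/A, transversion).
Of the 9 differences, 3 transitions and 6 transversions over 32 sites: P = 3/32 = 0.093750, Q = 6/32 = 0.187500.
d = −0.5·ln(0.625000) − 0.25·ln(0.625000) = −0.5·(-0.470004) − 0.25·(-0.470004) = 0.3525.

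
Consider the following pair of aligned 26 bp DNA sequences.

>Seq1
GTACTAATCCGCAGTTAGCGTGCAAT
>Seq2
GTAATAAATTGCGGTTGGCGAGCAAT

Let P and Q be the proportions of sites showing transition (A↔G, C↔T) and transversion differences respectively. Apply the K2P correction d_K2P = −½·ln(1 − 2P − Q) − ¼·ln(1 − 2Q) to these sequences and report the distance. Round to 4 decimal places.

0.3406

Differing sites — 4:C/A (Tv); 8:T/A (Tv); 9:C/T (Ti); 10:C/T (Ti); 13:A/G (Ti); 17:A/G (Ti); 21:T/A (Tv).
Of the 7 differences, 4 transitions and 3 transversions over 26 sites: P = 4/26 = 0.153846, Q = 3/26 = 0.115385.
d = −0.5·ln(0.576923) − 0.25·ln(0.769230) = −0.5·(-0.550046) − 0.25·(-0.262365) = 0.3406.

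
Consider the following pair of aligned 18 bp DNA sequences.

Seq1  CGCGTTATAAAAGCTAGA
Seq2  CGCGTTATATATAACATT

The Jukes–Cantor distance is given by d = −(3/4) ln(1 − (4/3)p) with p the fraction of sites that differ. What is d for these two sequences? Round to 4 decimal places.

0.5482

Differing sites — 10:A/T; 12:A/T; 13:G/A; 14:C/A; 15:T/C; 17:G/T; 18:A/T.
p = 7/18 = 0.388889.
d = −0.75 · ln(1 − (4/3)·0.388889) = −0.75 · ln(0.481481) = −0.75 · (-0.730889) = 0.5482.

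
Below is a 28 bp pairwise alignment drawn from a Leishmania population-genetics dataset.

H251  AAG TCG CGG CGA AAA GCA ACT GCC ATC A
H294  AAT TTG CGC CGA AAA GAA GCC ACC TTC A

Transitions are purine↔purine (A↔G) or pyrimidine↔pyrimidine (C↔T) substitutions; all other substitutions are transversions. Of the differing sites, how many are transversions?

The sequences differ at positions 3 (G/T, transversion), 5 (C/T, transition), 9 (G/C, transversion), 17 (C/A, transversion), 19 (A/G, transition), 21 (T/C, transition), 22 (G/A, transition), 25 (A/T, transversion).
Of the 8 differences, 4 transitions and 4 transversions, so the answer is 4.

4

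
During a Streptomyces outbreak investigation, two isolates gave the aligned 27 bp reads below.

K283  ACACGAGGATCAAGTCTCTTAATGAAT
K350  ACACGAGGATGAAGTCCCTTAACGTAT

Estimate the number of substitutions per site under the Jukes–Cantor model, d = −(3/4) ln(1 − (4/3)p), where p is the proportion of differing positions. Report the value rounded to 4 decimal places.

0.1650

Mismatches occur at site 11 (C/G), site 17 (T/C), site 23 (T/C), site 25 (A/T).
p = 4/27 = 0.148148.
d = −0.75 · ln(1 − (4/3)·0.148148) = −0.75 · ln(0.802469) = −0.75 · (-0.220062) = 0.1650.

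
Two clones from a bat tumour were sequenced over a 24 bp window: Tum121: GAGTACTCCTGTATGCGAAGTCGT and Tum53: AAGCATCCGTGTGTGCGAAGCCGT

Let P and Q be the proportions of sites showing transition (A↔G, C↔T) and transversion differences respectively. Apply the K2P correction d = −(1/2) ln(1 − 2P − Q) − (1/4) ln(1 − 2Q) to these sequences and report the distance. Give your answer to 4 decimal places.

The sequences differ at positions 1 (G/A, transition), 4 (T/C, transition), 6 (C/T, transition), 7 (T/C, transition), 9 (C/G, transversion), 13 (A/G, transition), 21 (T/C, transition).
Of the 7 differences, 6 transitions and 1 transversion over 24 sites: P = 6/24 = 0.250000, Q = 1/24 = 0.041667.
d = −0.5·ln(0.458333) − 0.25·ln(0.916666) = −0.5·(-0.780159) − 0.25·(-0.087012) = 0.4118.

0.4118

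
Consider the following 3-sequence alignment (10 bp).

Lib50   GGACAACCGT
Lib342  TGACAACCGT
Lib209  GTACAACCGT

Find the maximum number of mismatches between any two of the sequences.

2

Pairwise Hamming distances:
  Lib50 vs Lib342: 1
  Lib50 vs Lib209: 1
  Lib342 vs Lib209: 2
The largest is 2, between Lib342 and Lib209.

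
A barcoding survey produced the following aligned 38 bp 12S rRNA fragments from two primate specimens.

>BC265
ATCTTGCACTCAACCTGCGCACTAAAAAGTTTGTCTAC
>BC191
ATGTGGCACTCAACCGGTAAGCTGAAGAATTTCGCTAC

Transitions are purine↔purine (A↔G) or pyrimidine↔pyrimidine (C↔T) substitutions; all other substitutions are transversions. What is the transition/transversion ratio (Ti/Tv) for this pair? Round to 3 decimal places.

Differing sites — 3:C/G (Tv); 5:T/G (Tv); 16:T/G (Tv); 18:C/T (Ti); 19:G/A (Ti); 20:C/A (Tv); 21:A/G (Ti); 24:A/G (Ti); 27:A/G (Ti); 29:G/A (Ti); 33:G/C (Tv); 34:T/G (Tv).
Of the 12 differences, 6 transitions and 6 transversions, so Ti/Tv = 6/6 = 1.000.

1.000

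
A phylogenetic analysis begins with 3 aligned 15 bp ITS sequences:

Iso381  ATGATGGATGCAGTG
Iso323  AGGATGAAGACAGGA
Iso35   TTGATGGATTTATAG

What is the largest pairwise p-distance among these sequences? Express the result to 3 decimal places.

0.600

Pairwise Hamming distances:
  Iso381 vs Iso323: 6
  Iso381 vs Iso35: 5
  Iso323 vs Iso35: 9
The largest is 9 mismatches, between Iso323 and Iso35; p = 9/15 = 0.600.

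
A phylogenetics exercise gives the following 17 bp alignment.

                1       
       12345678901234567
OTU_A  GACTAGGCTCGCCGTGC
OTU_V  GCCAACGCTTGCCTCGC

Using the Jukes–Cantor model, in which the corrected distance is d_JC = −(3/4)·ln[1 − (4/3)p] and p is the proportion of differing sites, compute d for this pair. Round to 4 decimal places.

The sequences differ at positions 2 (A/C), 4 (T/A), 6 (G/C), 10 (C/T), 14 (G/T), 15 (T/C).
p = 6/17 = 0.352941.
d = −0.75 · ln(1 − (4/3)·0.352941) = −0.75 · ln(0.529412) = −0.75 · (-0.635988) = 0.4770.

0.4770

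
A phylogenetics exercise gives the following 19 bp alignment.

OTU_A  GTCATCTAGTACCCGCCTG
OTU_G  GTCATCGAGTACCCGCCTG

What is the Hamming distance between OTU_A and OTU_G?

1

The sequences differ at position 7 (T/G).
That gives 1 mismatch out of 19 aligned sites, so the Hamming distance is 1.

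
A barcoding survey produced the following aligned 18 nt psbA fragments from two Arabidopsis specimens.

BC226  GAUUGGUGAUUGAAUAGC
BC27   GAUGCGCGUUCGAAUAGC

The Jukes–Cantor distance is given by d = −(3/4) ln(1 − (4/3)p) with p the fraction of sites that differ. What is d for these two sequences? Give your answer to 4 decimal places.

0.3470

Mismatches occur at site 4 (U→G), site 5 (G→C), site 7 (U→C), site 9 (A→U), site 11 (U→C).
p = 5/18 = 0.277778.
d = −0.75 · ln(1 − (4/3)·0.277778) = −0.75 · ln(0.629629) = −0.75 · (-0.462625) = 0.3470.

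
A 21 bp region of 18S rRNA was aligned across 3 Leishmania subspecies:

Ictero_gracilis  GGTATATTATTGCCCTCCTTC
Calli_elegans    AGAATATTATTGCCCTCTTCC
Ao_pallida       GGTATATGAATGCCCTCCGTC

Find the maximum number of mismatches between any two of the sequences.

7

Pairwise Hamming distances:
  Ictero_gracilis vs Calli_elegans: 4
  Ictero_gracilis vs Ao_pallida: 3
  Calli_elegans vs Ao_pallida: 7
The largest is 7, between Calli_elegans and Ao_pallida.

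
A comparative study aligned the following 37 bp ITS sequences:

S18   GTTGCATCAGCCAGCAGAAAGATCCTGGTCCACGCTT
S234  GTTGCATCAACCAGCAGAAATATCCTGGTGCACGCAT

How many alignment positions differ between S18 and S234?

4

Differing sites — 10:G/A; 21:G/T; 30:C/G; 36:T/A.
That gives 4 mismatches out of 37 aligned sites, so the Hamming distance is 4.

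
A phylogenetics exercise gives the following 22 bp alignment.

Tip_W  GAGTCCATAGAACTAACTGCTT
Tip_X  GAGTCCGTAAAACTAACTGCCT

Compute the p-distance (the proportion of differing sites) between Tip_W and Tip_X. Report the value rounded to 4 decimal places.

0.1364

Differing sites — 7:A/G; 10:G/A; 21:T/C.
There are 3 differences over 22 sites, so p = 3/22 = 0.1364.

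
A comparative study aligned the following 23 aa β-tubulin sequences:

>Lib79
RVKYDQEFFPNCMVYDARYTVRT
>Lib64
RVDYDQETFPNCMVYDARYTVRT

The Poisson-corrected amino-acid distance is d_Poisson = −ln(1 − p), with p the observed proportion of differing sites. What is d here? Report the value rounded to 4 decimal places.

0.0910

Differing sites — 3:K/D; 8:F/T.
p = 2/23 = 0.086957.
d = −ln(1 − 0.086957) = −ln(0.913043) = 0.0910.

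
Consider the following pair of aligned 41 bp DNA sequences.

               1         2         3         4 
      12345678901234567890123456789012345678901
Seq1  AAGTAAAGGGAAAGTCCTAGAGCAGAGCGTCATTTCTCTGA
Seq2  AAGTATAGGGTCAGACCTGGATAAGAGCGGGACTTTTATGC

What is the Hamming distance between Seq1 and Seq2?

The sequences differ at positions 6 (A/T), 11 (A/T), 12 (A/C), 15 (T/A), 19 (A/G), 22 (G/T), 23 (C/A), 30 (T/G), 31 (C/G), 33 (T/C), 36 (C/T), 38 (C/A), 41 (A/C).
That gives 13 mismatches out of 41 aligned sites, so the Hamming distance is 13.

13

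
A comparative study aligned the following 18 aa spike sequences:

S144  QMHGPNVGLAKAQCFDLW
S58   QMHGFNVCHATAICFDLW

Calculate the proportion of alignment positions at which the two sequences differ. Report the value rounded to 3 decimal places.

0.278

The sequences differ at positions 5 (P/F), 8 (G/C), 9 (L/H), 11 (K/T), 13 (Q/I).
There are 5 differences over 18 sites, so p = 5/18 = 0.278.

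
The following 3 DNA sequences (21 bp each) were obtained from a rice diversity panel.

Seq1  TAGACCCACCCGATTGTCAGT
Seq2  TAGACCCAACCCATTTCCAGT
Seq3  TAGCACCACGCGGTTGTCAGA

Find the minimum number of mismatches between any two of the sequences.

4

Pairwise Hamming distances:
  Seq1 vs Seq2: 4
  Seq1 vs Seq3: 5
  Seq2 vs Seq3: 9
The smallest is 4, between Seq1 and Seq2.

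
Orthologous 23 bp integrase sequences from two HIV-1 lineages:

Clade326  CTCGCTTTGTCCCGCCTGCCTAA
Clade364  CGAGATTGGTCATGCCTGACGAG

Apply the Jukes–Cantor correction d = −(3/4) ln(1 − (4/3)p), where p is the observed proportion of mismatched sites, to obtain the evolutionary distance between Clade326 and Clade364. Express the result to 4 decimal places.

Mismatches occur at site 2 (T→G), site 3 (C→A), site 5 (C→A), site 8 (T→G), site 12 (C→A), site 13 (C→T), site 19 (C→A), site 21 (T→G), site 23 (A→G).
p = 9/23 = 0.391304.
d = −0.75 · ln(1 − (4/3)·0.391304) = −0.75 · ln(0.478261) = −0.75 · (-0.737599) = 0.5532.

0.5532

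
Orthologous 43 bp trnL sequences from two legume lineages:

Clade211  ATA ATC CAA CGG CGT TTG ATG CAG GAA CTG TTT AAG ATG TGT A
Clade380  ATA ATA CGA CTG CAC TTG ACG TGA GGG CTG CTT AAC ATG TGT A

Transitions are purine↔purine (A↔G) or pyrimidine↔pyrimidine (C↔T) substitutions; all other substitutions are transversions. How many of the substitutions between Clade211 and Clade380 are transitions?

Mismatches occur at site 6 (C→A, transversion), site 8 (A→G, transition), site 11 (G→T, transversion), site 14 (G→A, transition), site 15 (T→C, transition), site 20 (T→C, transition), site 22 (C→T, transition), site 23 (A→G, transition), site 24 (G→A, transition), site 26 (A→G, transition), site 27 (A→G, transition), site 31 (T→C, transition), site 36 (G→C, transversion).
Of the 13 differences, 10 transitions and 3 transversions, so the answer is 10.

10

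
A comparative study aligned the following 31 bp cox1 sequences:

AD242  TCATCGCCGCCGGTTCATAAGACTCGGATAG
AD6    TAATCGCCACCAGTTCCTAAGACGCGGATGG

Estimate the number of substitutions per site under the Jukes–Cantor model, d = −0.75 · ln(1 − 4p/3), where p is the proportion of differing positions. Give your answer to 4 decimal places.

0.2239

The sequences differ at positions 2 (C/A), 9 (G/A), 12 (G/A), 17 (A/C), 24 (T/G), 30 (A/G).
p = 6/31 = 0.193548.
d = −0.75 · ln(1 − (4/3)·0.193548) = −0.75 · ln(0.741936) = −0.75 · (-0.298492) = 0.2239.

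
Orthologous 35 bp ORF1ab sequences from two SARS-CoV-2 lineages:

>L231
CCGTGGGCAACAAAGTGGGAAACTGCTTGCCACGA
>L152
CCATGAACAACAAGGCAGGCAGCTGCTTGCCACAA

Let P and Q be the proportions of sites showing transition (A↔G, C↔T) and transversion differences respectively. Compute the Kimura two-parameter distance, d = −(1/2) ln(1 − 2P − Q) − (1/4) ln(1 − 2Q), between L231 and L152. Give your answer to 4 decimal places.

0.3472

The sequences differ at positions 3 (G/A, transition), 6 (G/A, transition), 7 (G/A, transition), 14 (A/G, transition), 16 (T/C, transition), 17 (G/A, transition), 20 (A/C, transversion), 22 (A/G, transition), 34 (G/A, transition).
Of the 9 differences, 8 transitions and 1 transversion over 35 sites: P = 8/35 = 0.228571, Q = 1/35 = 0.028571.
d = −0.5·ln(0.514287) − 0.25·ln(0.942858) = −0.5·(-0.664974) − 0.25·(-0.058840) = 0.3472.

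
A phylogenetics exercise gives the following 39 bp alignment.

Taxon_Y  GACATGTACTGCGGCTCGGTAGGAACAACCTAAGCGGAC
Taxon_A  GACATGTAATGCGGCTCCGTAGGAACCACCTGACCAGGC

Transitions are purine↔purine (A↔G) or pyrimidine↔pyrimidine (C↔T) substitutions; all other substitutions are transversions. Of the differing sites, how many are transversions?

The sequences differ at positions 9 (C/A, transversion), 18 (G/C, transversion), 27 (A/C, transversion), 32 (A/G, transition), 34 (G/C, transversion), 36 (G/A, transition), 38 (A/G, transition).
Of the 7 differences, 3 transitions and 4 transversions, so the answer is 4.

4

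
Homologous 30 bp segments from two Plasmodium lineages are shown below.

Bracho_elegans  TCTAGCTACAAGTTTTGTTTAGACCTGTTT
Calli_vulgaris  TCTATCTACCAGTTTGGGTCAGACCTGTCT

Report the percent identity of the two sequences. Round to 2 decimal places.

80.00%

The sequences differ at positions 5 (G/T), 10 (A/C), 16 (T/G), 18 (T/G), 20 (T/C), 29 (T/C).
24 of the 30 sites match, so the percent identity is 24/30 × 100 = 80.00%.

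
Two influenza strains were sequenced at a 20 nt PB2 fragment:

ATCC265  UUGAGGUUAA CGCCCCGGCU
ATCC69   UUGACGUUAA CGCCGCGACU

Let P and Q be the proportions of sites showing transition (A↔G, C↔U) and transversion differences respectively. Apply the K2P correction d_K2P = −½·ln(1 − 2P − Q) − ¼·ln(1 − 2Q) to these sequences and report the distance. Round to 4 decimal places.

0.1674

Differing sites — 5:G/C (Tv); 15:C/G (Tv); 18:G/A (Ti).
Of the 3 differences, 1 transition and 2 transversions over 20 sites: P = 1/20 = 0.050000, Q = 2/20 = 0.100000.
d = −0.5·ln(0.800000) − 0.25·ln(0.800000) = −0.5·(-0.223144) − 0.25·(-0.223144) = 0.1674.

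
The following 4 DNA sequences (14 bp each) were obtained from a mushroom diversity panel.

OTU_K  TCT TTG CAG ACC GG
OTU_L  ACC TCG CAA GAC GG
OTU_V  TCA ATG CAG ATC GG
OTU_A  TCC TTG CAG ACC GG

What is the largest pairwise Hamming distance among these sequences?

7

Pairwise Hamming distances:
  OTU_K vs OTU_L: 6
  OTU_K vs OTU_V: 3
  OTU_K vs OTU_A: 1
  OTU_L vs OTU_V: 7
  OTU_L vs OTU_A: 5
  OTU_V vs OTU_A: 3
The largest is 7, between OTU_L and OTU_V.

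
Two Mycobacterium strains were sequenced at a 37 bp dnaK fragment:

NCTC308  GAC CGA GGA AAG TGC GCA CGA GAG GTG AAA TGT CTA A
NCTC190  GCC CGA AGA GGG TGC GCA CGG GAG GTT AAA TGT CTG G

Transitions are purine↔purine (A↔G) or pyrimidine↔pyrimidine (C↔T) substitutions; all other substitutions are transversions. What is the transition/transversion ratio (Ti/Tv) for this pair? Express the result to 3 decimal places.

3.000

Differing sites — 2:A/C (Tv); 7:G/A (Ti); 10:A/G (Ti); 11:A/G (Ti); 21:A/G (Ti); 27:G/T (Tv); 36:A/G (Ti); 37:A/G (Ti).
Of the 8 differences, 6 transitions and 2 transversions, so Ti/Tv = 6/2 = 3.000.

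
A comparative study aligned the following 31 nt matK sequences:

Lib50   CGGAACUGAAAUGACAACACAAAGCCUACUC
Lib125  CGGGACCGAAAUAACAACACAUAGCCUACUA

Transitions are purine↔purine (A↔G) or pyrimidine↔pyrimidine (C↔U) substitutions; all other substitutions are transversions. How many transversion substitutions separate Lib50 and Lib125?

Mismatches occur at site 4 (A↔G, transition), site 7 (U↔C, transition), site 13 (G↔A, transition), site 22 (A↔U, transversion), site 31 (C↔A, transversion).
Of the 5 differences, 3 transitions and 2 transversions, so the answer is 2.

2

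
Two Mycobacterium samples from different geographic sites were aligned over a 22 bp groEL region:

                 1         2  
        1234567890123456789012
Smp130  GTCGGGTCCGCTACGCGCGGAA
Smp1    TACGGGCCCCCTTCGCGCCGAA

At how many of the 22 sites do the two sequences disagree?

6

Mismatches occur at site 1 (G/T), site 2 (T/A), site 7 (T/C), site 10 (G/C), site 13 (A/T), site 19 (G/C).
That gives 6 mismatches out of 22 aligned sites, so the Hamming distance is 6.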